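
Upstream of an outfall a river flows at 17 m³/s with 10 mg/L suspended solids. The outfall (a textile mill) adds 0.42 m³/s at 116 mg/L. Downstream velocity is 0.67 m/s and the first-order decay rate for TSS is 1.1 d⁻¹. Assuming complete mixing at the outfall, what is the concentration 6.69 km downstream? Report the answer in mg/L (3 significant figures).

After complete mixing, C₀ = (0.42·116 + 17·10) / 17.42 = 12.56 mg/L.
Travel time t = 6690 m / 0.67 m/s = 9985 s = 0.1156 d.
C = 12.56·exp(−1.1·0.1156) = 12.56·0.8806 = 11.06 mg/L.

11.1 mg/L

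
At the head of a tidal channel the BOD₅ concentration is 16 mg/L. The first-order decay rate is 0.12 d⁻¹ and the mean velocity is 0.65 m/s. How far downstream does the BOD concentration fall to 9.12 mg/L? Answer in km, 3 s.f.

From C = C₀·e^(−kt), t = ln(C₀/C)/k = ln(16/9.12)/0.12 = 0.5621/0.12 = 4.684 d.
Distance = v·t = 0.65 m/s × 4.047e+05 s = 2.631e+05 m = 263.1 km.

263 km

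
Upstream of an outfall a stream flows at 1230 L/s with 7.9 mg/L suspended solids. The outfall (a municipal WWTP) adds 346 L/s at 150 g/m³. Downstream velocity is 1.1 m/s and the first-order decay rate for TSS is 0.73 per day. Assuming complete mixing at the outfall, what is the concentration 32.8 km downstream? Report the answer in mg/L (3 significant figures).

30.4 mg/L

346 L/s = 0.346 m³/s.
1230 L/s = 1.23 m³/s.
After complete mixing, C₀ = (0.346·150 + 1.23·7.9) / 1.576 = 39.1 mg/L.
Travel time t = 3.28e+04 m / 1.1 m/s = 2.982e+04 s = 0.3451 d.
C = 39.1·exp(−0.73·0.3451) = 39.1·0.7773 = 30.39 mg/L.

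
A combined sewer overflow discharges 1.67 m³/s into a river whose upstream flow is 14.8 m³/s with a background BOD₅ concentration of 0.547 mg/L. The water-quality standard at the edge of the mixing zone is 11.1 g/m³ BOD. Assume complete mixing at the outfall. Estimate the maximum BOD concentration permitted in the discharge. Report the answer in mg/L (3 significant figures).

105 mg/L

Mass balance: 11.1·16.47 = 1.67·Cₑ + 14.8·0.547.
Cₑ = (182.8 − 8.096) / 1.67 = 104.6 mg/L.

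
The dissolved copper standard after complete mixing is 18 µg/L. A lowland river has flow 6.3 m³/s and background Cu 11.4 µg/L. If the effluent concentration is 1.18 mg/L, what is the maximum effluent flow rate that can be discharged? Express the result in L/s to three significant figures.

11.4 µg/L = 0.0114 mg/L.
18 µg/L = 0.018 mg/L.
Mass balance at complete mixing: C_std·(Q_w + Q_r) = Q_w·C_e + Q_r·C_b.
Rearranging, Q_w = Q_r·(C_std − C_b)/(C_e − C_std) = 6.3·(0.018 − 0.0114) / (1.18 − 0.018) = 0.03578 m³/s.
= 35.78 L/s.

35.8 L/s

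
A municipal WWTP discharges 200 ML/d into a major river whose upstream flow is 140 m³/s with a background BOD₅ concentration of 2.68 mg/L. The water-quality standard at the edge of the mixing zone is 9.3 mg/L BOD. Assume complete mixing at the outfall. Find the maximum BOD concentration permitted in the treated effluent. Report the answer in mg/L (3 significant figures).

200 ML/d = 2.315 m³/s.
Mass balance: 9.3·142.3 = 2.315·Cₑ + 140·2.68.
Cₑ = (1324 − 375.2) / 2.315 = 409.7 mg/L.

410 mg/L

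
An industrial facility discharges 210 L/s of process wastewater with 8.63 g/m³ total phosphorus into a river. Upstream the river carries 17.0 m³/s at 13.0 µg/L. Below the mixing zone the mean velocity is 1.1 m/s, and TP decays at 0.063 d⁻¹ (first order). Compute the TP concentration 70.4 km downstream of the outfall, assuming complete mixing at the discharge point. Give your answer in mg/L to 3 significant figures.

210 L/s = 0.21 m³/s.
13.0 µg/L = 0.013 mg/L.
After complete mixing, C₀ = (0.21·8.63 + 17·0.013) / 17.21 = 0.1181 mg/L.
Travel time t = 7.04e+04 m / 1.1 m/s = 6.4e+04 s = 0.7407 d.
C = 0.1181·exp(−0.063·0.7407) = 0.1181·0.9544 = 0.1128 mg/L.

0.113 mg/L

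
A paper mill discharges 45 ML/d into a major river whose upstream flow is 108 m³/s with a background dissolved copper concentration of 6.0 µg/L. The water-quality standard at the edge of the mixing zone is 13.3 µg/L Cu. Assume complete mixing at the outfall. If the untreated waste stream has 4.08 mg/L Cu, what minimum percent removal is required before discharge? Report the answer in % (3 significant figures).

62.6 %

45 ML/d = 0.5208 m³/s.
6.0 µg/L = 0.006 mg/L.
13.3 µg/L = 0.0133 mg/L.
Mass balance: 0.0133·108.5 = 0.5208·Cₑ + 108·0.006.
Cₑ = (1.443 − 0.648) / 0.5208 = 1.527 mg/L.
Required removal = 1 − 1.527/4.08 = 62.57 %.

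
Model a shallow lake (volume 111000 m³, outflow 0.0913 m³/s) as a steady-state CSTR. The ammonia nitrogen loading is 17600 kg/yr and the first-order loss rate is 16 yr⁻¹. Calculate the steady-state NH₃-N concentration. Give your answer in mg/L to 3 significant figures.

3.78 mg/L

Outflow Q = 0.0913 m³/s × 3.156e+07 s/yr = 2.881e+06 m³/yr.
Steady-state CSTR mass balance: W = Q·C + k·V·C, so C = W/(Q + kV).
Q + kV = 2.881e+06 + 16·111000 = 4.657e+06 m³/yr.
C = 17600/4.657e+06 = 0.003779 kg/m³ = 3.779 mg/L.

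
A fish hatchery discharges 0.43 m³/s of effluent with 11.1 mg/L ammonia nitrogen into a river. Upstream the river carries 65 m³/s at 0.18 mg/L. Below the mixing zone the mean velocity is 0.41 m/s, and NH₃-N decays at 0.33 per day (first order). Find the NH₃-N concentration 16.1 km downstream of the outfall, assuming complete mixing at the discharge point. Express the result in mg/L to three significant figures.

After complete mixing, C₀ = (0.43·11.1 + 65·0.18) / 65.43 = 0.2518 mg/L.
Travel time t = 1.61e+04 m / 0.41 m/s = 3.927e+04 s = 0.4545 d.
C = 0.2518·exp(−0.33·0.4545) = 0.2518·0.8607 = 0.2167 mg/L.

0.217 mg/L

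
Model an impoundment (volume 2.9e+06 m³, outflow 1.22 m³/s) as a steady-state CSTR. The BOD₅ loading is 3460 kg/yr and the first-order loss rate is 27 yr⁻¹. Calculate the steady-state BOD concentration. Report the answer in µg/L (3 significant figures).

29.6 µg/L

Outflow Q = 1.22 m³/s × 3.156e+07 s/yr = 3.85e+07 m³/yr.
Steady-state CSTR mass balance: W = Q·C + k·V·C, so C = W/(Q + kV).
Q + kV = 3.85e+07 + 27·2.9e+06 = 1.168e+08 m³/yr.
C = 3460/1.168e+08 = 2.962e-05 kg/m³ = 0.02962 mg/L = 29.62 µg/L.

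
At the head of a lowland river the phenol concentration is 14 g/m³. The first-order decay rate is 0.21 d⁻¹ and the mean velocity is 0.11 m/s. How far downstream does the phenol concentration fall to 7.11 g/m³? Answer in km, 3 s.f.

30.7 km

From C = C₀·e^(−kt), t = ln(C₀/C)/k = ln(14/7.11)/0.21 = 0.6776/0.21 = 3.226 d.
Distance = v·t = 0.11 m/s × 2.788e+05 s = 3.066e+04 m = 30.66 km.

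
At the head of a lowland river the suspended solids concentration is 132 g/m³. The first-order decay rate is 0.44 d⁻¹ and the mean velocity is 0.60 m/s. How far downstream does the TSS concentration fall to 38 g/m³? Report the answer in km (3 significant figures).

From C = C₀·e^(−kt), t = ln(C₀/C)/k = ln(132/38)/0.44 = 1.245/0.44 = 2.83 d.
Distance = v·t = 0.60 m/s × 2.445e+05 s = 1.467e+05 m = 146.7 km.

147 km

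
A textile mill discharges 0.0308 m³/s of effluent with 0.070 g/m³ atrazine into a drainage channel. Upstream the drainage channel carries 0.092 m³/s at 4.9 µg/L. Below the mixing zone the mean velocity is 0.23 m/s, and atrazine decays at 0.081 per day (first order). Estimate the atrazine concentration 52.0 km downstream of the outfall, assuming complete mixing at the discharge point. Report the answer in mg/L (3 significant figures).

4.9 µg/L = 0.0049 mg/L.
After complete mixing, C₀ = (0.0308·0.07 + 0.092·0.0049) / 0.1228 = 0.02123 mg/L.
Travel time t = 5.2e+04 m / 0.23 m/s = 2.261e+05 s = 2.617 d.
C = 0.02123·exp(−0.081·2.617) = 0.02123·0.809 = 0.01717 mg/L.

0.0172 mg/L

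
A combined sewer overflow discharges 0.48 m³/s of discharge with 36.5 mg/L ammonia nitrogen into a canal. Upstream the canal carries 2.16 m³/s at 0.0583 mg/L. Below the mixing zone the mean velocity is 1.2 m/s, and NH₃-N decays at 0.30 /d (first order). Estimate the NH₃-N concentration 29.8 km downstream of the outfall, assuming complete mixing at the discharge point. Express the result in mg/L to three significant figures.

6.13 mg/L

After complete mixing, C₀ = (0.48·36.5 + 2.16·0.0583) / 2.64 = 6.684 mg/L.
Travel time t = 2.98e+04 m / 1.2 m/s = 2.483e+04 s = 0.2874 d.
C = 6.684·exp(−0.30·0.2874) = 6.684·0.9174 = 6.132 mg/L.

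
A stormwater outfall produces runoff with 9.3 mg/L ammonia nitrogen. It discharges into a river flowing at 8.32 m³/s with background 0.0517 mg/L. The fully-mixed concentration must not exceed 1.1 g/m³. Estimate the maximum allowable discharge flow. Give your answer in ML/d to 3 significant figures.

91.9 ML/d

Mass balance at complete mixing: C_std·(Q_w + Q_r) = Q_w·C_e + Q_r·C_b.
Rearranging, Q_w = Q_r·(C_std − C_b)/(C_e − C_std) = 8.32·(1.1 − 0.0517) / (9.3 − 1.1) = 1.064 m³/s.
= 91.9 ML/d.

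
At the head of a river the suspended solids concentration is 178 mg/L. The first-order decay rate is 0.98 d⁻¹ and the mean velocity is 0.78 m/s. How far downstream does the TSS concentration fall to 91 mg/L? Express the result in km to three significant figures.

From C = C₀·e^(−kt), t = ln(C₀/C)/k = ln(178/91)/0.98 = 0.6709/0.98 = 0.6846 d.
Distance = v·t = 0.78 m/s × 5.915e+04 s = 4.614e+04 m = 46.14 km.

46.1 km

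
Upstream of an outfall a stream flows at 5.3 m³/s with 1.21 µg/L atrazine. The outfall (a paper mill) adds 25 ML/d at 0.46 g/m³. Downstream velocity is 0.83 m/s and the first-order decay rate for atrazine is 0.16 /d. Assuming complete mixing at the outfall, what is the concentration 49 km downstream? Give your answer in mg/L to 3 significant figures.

0.0224 mg/L

25 ML/d = 0.2894 m³/s.
1.21 µg/L = 0.00121 mg/L.
After complete mixing, C₀ = (0.2894·0.46 + 5.3·0.00121) / 5.589 = 0.02496 mg/L.
Travel time t = 4.9e+04 m / 0.83 m/s = 5.904e+04 s = 0.6833 d.
C = 0.02496·exp(−0.16·0.6833) = 0.02496·0.8964 = 0.02238 mg/L.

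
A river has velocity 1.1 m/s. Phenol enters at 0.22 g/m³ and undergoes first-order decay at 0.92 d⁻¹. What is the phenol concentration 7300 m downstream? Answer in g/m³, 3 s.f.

Travel time t = 7300 m / 1.1 m/s = 7300/1.1 = 6636 s = 0.07681 d.
First-order decay: C = 0.22·exp(−0.92·0.07681) = 0.22·0.9318 = 0.205 g/m³.

0.205 g/m³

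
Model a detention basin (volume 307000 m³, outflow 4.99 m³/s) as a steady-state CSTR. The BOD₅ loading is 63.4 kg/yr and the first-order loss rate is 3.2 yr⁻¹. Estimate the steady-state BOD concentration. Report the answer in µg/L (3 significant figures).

0.400 µg/L

Outflow Q = 4.99 m³/s × 3.156e+07 s/yr = 1.575e+08 m³/yr.
Steady-state CSTR mass balance: W = Q·C + k·V·C, so C = W/(Q + kV).
Q + kV = 1.575e+08 + 3.2·307000 = 1.585e+08 m³/yr.
C = 63.4/1.585e+08 = 4.001e-07 kg/m³ = 0.0004001 mg/L = 0.4001 µg/L.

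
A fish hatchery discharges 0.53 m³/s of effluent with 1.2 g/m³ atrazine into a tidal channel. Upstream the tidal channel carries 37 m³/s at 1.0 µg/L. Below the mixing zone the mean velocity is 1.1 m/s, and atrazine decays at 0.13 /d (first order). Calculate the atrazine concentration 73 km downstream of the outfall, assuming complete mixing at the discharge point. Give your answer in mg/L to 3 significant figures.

0.0162 mg/L

1.0 µg/L = 0.001 mg/L.
After complete mixing, C₀ = (0.53·1.2 + 37·0.001) / 37.53 = 0.01793 mg/L.
Travel time t = 7.3e+04 m / 1.1 m/s = 6.636e+04 s = 0.7681 d.
C = 0.01793·exp(−0.13·0.7681) = 0.01793·0.905 = 0.01623 mg/L.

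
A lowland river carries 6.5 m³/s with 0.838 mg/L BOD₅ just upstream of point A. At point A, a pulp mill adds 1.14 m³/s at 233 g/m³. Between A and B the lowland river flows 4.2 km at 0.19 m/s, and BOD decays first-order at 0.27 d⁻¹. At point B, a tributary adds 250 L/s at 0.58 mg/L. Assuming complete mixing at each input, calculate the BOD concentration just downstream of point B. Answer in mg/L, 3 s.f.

32.1 mg/L

After input A: C = (6.5·0.838 + 1.14·233) / 7.64 = 35.48 mg/L.
Over the 4.2 km reach to input B (t = 2.211e+04 s = 0.2558 d), decay gives C = 35.48·exp(−0.27·0.2558) = 33.11 mg/L.
250 L/s = 0.25 m³/s.
After input B: C = (7.64·33.11 + 0.25·0.58) / 7.89 = 32.08 mg/L.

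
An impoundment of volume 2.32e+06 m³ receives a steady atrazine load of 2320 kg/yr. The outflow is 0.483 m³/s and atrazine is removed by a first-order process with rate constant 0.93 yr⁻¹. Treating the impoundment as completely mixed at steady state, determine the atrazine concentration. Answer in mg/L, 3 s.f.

Outflow Q = 0.483 m³/s × 3.156e+07 s/yr = 1.524e+07 m³/yr.
Steady-state CSTR mass balance: W = Q·C + k·V·C, so C = W/(Q + kV).
Q + kV = 1.524e+07 + 0.93·2.32e+06 = 1.74e+07 m³/yr.
C = 2320/1.74e+07 = 0.0001333 kg/m³ = 0.1333 mg/L.

0.133 mg/L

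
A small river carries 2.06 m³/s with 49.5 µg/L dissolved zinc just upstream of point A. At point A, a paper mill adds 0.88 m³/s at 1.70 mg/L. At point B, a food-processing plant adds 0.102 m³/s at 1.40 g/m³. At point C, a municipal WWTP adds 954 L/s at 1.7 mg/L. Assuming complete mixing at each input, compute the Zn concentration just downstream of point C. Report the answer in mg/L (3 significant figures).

49.5 µg/L = 0.0495 mg/L.
After input A: C = (2.06·0.0495 + 0.88·1.7) / 2.94 = 0.5435 mg/L.
After input B: C = (2.94·0.5435 + 0.102·1.4) / 3.042 = 0.5722 mg/L.
954 L/s = 0.954 m³/s.
After input C: C = (3.042·0.5722 + 0.954·1.7) / 3.996 = 0.8415 mg/L.

0.841 mg/L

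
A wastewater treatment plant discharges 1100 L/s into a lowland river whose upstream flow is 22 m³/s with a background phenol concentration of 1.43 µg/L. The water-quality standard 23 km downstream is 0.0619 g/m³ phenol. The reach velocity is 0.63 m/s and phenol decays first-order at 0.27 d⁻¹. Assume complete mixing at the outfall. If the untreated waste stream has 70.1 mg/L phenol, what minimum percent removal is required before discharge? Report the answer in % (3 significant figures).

1100 L/s = 1.1 m³/s.
1.43 µg/L = 0.00143 mg/L.
Travel time to the compliance point: t = 2.3e+04/0.63 = 3.651e+04 s = 0.4225 d; decay factor exp(−0.27·0.4225) = 0.8922.
So the concentration just after mixing may be at most 0.0619/0.8922 = 0.06938 mg/L.
Mass balance: 0.06938·23.1 = 1.1·Cₑ + 22·0.00143.
Cₑ = (1.603 − 0.03146) / 1.1 = 1.428 mg/L.
Required removal = 1 − 1.428/70.1 = 97.96 %.

98.0 %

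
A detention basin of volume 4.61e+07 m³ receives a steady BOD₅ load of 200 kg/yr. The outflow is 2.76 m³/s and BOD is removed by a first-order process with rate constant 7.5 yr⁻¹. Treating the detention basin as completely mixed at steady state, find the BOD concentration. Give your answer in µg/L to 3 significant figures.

0.462 µg/L

Outflow Q = 2.76 m³/s × 3.156e+07 s/yr = 8.71e+07 m³/yr.
Steady-state CSTR mass balance: W = Q·C + k·V·C, so C = W/(Q + kV).
Q + kV = 8.71e+07 + 7.5·4.61e+07 = 4.328e+08 m³/yr.
C = 200/4.328e+08 = 4.621e-07 kg/m³ = 0.0004621 mg/L = 0.4621 µg/L.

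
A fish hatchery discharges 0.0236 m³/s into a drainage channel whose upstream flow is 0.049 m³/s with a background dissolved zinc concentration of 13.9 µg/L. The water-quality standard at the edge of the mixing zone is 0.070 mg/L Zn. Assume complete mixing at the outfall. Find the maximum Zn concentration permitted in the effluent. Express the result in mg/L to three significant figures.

13.9 µg/L = 0.0139 mg/L.
Mass balance: 0.07·0.0726 = 0.0236·Cₑ + 0.049·0.0139.
Cₑ = (0.005082 − 0.0006811) / 0.0236 = 0.1865 mg/L.

0.186 mg/L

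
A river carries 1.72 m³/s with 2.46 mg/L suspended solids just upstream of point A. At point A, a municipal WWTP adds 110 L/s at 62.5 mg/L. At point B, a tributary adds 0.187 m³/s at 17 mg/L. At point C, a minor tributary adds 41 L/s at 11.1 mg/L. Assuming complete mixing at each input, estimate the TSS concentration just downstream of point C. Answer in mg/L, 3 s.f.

7.16 mg/L

110 L/s = 0.11 m³/s.
After input A: C = (1.72·2.46 + 0.11·62.5) / 1.83 = 6.069 mg/L.
After input B: C = (1.83·6.069 + 0.187·17) / 2.017 = 7.082 mg/L.
41 L/s = 0.041 m³/s.
After input C: C = (2.017·7.082 + 0.041·11.1) / 2.058 = 7.162 mg/L.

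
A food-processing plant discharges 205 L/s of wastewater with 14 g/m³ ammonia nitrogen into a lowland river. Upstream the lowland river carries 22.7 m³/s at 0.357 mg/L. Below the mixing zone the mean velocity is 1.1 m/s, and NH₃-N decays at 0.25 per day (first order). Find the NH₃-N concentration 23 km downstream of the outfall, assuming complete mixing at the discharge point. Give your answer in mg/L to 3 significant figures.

0.451 mg/L

205 L/s = 0.205 m³/s.
After complete mixing, C₀ = (0.205·14 + 22.7·0.357) / 22.9 = 0.4791 mg/L.
Travel time t = 2.3e+04 m / 1.1 m/s = 2.091e+04 s = 0.242 d.
C = 0.4791·exp(−0.25·0.242) = 0.4791·0.9413 = 0.451 mg/L.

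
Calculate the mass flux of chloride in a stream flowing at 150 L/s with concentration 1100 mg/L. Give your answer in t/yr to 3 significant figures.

150 L/s = 0.15 m³/s.
Mass flux = Q·C = 0.15 m³/s × 1100 g/m³ = 165 g/s.
= 165 g/s × 31.56 = 5207 t/yr.

5210 t/yr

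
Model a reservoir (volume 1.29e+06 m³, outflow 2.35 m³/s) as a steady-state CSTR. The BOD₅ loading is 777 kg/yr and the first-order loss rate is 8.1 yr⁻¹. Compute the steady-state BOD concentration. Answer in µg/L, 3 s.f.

9.18 µg/L

Outflow Q = 2.35 m³/s × 3.156e+07 s/yr = 7.416e+07 m³/yr.
Steady-state CSTR mass balance: W = Q·C + k·V·C, so C = W/(Q + kV).
Q + kV = 7.416e+07 + 8.1·1.29e+06 = 8.461e+07 m³/yr.
C = 777/8.461e+07 = 9.183e-06 kg/m³ = 0.009183 mg/L = 9.183 µg/L.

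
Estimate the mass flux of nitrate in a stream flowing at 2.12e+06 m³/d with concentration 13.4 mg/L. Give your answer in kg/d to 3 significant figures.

2.12e+06 m³/d = 24.54 m³/s.
Mass flux = Q·C = 24.54 m³/s × 13.4 g/m³ = 328.8 g/s.
= 328.8 g/s × 86.4 = 2.841e+04 kg/d.

28400 kg/d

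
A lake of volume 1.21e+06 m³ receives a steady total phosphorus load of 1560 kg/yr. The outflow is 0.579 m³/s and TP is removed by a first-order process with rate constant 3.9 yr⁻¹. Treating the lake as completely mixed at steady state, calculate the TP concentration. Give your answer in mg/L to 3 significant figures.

0.0679 mg/L

Outflow Q = 0.579 m³/s × 3.156e+07 s/yr = 1.827e+07 m³/yr.
Steady-state CSTR mass balance: W = Q·C + k·V·C, so C = W/(Q + kV).
Q + kV = 1.827e+07 + 3.9·1.21e+06 = 2.299e+07 m³/yr.
C = 1560/2.299e+07 = 6.785e-05 kg/m³ = 0.06785 mg/L.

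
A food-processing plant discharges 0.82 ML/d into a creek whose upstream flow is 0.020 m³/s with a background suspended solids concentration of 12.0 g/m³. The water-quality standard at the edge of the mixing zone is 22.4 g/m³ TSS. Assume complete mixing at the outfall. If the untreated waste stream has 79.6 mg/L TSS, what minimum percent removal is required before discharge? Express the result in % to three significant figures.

44.3 %

0.82 ML/d = 0.009491 m³/s.
Mass balance: 22.4·0.02949 = 0.009491·Cₑ + 0.02·12.
Cₑ = (0.6606 − 0.24) / 0.009491 = 44.32 mg/L.
Required removal = 1 − 44.32/79.6 = 44.33 %.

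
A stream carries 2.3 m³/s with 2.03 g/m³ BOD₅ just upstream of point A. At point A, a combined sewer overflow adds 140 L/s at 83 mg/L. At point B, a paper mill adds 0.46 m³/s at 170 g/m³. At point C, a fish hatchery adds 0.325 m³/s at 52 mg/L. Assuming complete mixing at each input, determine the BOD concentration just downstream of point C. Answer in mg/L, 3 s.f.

34.5 mg/L

140 L/s = 0.14 m³/s.
After input A: C = (2.3·2.03 + 0.14·83) / 2.44 = 6.676 mg/L.
After input B: C = (2.44·6.676 + 0.46·170) / 2.9 = 32.58 mg/L.
After input C: C = (2.9·32.58 + 0.325·52) / 3.225 = 34.54 mg/L.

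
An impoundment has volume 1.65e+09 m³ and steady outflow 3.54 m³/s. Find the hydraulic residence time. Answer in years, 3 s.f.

Q = 3.54 m³/s × 3.156e+07 s/yr = 1.117e+08 m³/yr.
Hydraulic residence time τ = V/Q = 1.65e+09/1.117e+08 = 14.77 yr.

14.8 yr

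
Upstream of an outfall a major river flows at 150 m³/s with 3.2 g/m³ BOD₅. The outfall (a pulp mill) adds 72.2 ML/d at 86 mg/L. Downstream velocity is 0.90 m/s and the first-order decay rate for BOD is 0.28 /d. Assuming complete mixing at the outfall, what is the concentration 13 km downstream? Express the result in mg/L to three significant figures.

72.2 ML/d = 0.8356 m³/s.
After complete mixing, C₀ = (0.8356·86 + 150·3.2) / 150.8 = 3.659 mg/L.
Travel time t = 1.3e+04 m / 0.90 m/s = 1.444e+04 s = 0.1672 d.
C = 3.659·exp(−0.28·0.1672) = 3.659·0.9543 = 3.491 mg/L.

3.49 mg/L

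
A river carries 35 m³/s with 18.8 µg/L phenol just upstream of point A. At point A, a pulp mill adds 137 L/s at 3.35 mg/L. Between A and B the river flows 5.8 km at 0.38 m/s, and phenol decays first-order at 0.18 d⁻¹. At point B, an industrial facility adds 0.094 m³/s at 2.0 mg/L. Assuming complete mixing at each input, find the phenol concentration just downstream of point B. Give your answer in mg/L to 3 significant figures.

0.0360 mg/L

18.8 µg/L = 0.0188 mg/L.
137 L/s = 0.137 m³/s.
After input A: C = (35·0.0188 + 0.137·3.35) / 35.14 = 0.03179 mg/L.
Over the 5.8 km reach to input B (t = 1.526e+04 s = 0.1767 d), decay gives C = 0.03179·exp(−0.18·0.1767) = 0.03079 mg/L.
After input B: C = (35.14·0.03079 + 0.094·2) / 35.23 = 0.03605 mg/L.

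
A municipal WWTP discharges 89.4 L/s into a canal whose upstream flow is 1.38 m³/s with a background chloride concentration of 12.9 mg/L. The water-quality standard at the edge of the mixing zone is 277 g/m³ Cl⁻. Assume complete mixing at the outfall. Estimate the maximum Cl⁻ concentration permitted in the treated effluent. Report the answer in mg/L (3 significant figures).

89.4 L/s = 0.0894 m³/s.
Mass balance: 277·1.469 = 0.0894·Cₑ + 1.38·12.9.
Cₑ = (407 − 17.8) / 0.0894 = 4354 mg/L.

4350 mg/L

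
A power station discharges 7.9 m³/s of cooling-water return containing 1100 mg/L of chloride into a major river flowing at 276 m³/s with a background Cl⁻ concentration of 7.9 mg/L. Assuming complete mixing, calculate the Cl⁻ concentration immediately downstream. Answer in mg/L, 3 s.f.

Conservation of mass across the mixing zone: C = (7.9·1100 + 276·7.9) / (7.9 + 276) = 1.087e+04/283.9 = 38.29 mg/L.

38.3 mg/L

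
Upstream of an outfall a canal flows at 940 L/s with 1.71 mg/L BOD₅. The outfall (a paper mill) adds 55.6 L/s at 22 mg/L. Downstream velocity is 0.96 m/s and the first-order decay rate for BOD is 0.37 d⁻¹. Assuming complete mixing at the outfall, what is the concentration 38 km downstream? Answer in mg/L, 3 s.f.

55.6 L/s = 0.0556 m³/s.
940 L/s = 0.94 m³/s.
After complete mixing, C₀ = (0.0556·22 + 0.94·1.71) / 0.9956 = 2.843 mg/L.
Travel time t = 3.8e+04 m / 0.96 m/s = 3.958e+04 s = 0.4581 d.
C = 2.843·exp(−0.37·0.4581) = 2.843·0.8441 = 2.4 mg/L.

2.40 mg/L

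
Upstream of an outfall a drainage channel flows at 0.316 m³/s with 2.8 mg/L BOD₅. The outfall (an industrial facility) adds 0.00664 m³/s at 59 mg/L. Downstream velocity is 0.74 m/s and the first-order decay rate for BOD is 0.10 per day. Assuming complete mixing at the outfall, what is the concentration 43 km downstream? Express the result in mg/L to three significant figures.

3.70 mg/L

After complete mixing, C₀ = (0.00664·59 + 0.316·2.8) / 0.3226 = 3.957 mg/L.
Travel time t = 4.3e+04 m / 0.74 m/s = 5.811e+04 s = 0.6725 d.
C = 3.957·exp(−0.10·0.6725) = 3.957·0.935 = 3.699 mg/L.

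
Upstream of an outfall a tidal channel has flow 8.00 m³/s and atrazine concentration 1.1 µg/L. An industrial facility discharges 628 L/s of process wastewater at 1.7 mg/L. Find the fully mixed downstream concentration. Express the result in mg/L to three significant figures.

0.125 mg/L

628 L/s = 0.628 m³/s.
1.1 µg/L = 0.0011 mg/L.
Flow-weighted mixing gives C = (0.628·1.7 + 8·0.0011) / (0.628 + 8) = 1.076/8.628 = 0.1248 mg/L.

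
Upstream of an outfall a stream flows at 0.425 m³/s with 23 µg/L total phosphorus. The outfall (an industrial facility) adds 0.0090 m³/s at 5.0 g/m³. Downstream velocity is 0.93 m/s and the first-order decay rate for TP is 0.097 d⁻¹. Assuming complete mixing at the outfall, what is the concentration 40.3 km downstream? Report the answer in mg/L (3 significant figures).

23 µg/L = 0.023 mg/L.
After complete mixing, C₀ = (0.009·5 + 0.425·0.023) / 0.434 = 0.1262 mg/L.
Travel time t = 4.03e+04 m / 0.93 m/s = 4.333e+04 s = 0.5015 d.
C = 0.1262·exp(−0.097·0.5015) = 0.1262·0.9525 = 0.1202 mg/L.

0.120 mg/L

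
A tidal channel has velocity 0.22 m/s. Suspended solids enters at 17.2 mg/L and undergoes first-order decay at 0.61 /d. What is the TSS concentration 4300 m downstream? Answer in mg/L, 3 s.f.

Travel time t = 4300 m / 0.22 m/s = 4300/0.22 = 1.955e+04 s = 0.2262 d.
First-order decay: C = 17.2·exp(−0.61·0.2262) = 17.2·0.8711 = 14.98 mg/L.

15.0 mg/L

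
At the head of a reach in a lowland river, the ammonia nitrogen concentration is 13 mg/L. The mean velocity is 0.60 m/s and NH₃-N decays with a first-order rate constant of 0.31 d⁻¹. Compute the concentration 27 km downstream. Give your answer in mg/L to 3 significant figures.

11.1 mg/L

Travel time t = 27 km / 0.60 m/s = 2.7e+04/0.60 = 4.5e+04 s = 0.5208 d.
First-order decay: C = 13·exp(−0.31·0.5208) = 13·0.8509 = 11.06 mg/L.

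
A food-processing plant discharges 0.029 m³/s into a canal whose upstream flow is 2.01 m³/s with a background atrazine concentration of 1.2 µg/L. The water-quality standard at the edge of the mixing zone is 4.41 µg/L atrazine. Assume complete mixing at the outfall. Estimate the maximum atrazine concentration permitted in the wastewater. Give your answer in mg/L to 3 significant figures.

1.2 µg/L = 0.0012 mg/L.
4.41 µg/L = 0.00441 mg/L.
Mass balance: 0.00441·2.039 = 0.029·Cₑ + 2.01·0.0012.
Cₑ = (0.008992 − 0.002412) / 0.029 = 0.2269 mg/L.

0.227 mg/L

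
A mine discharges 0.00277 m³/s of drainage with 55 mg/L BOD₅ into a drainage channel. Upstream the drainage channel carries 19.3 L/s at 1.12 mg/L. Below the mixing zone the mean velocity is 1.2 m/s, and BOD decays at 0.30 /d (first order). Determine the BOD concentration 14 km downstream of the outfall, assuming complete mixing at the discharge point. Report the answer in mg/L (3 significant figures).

19.3 L/s = 0.0193 m³/s.
After complete mixing, C₀ = (0.00277·55 + 0.0193·1.12) / 0.02207 = 7.882 mg/L.
Travel time t = 1.4e+04 m / 1.2 m/s = 1.167e+04 s = 0.135 d.
C = 7.882·exp(−0.30·0.135) = 7.882·0.9603 = 7.57 mg/L.

7.57 mg/L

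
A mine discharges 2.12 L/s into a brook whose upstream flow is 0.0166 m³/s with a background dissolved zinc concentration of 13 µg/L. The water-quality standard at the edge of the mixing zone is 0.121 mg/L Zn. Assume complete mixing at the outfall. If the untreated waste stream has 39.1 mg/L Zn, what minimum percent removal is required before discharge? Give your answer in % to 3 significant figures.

97.5 %

2.12 L/s = 0.00212 m³/s.
13 µg/L = 0.013 mg/L.
Mass balance: 0.121·0.01872 = 0.00212·Cₑ + 0.0166·0.013.
Cₑ = (0.002265 − 0.0002158) / 0.00212 = 0.9667 mg/L.
Required removal = 1 − 0.9667/39.1 = 97.53 %.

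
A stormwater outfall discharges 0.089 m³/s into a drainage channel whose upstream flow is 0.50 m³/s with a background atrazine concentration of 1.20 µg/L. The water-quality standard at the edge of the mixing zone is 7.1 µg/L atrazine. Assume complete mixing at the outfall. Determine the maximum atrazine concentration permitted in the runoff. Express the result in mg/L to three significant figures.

1.20 µg/L = 0.0012 mg/L.
7.1 µg/L = 0.0071 mg/L.
Mass balance: 0.0071·0.589 = 0.089·Cₑ + 0.5·0.0012.
Cₑ = (0.004182 − 0.0006) / 0.089 = 0.04025 mg/L.

0.0402 mg/L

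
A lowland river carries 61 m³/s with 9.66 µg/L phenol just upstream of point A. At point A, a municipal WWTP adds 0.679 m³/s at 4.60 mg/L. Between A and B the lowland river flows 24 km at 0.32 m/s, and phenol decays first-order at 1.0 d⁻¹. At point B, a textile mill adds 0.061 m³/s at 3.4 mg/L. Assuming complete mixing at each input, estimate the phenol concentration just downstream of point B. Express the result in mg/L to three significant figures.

9.66 µg/L = 0.00966 mg/L.
After input A: C = (61·0.00966 + 0.679·4.6) / 61.68 = 0.06019 mg/L.
Over the 24 km reach to input B (t = 7.5e+04 s = 0.8681 d), decay gives C = 0.06019·exp(−1.0·0.8681) = 0.02527 mg/L.
After input B: C = (61.68·0.02527 + 0.061·3.4) / 61.74 = 0.0286 mg/L.

0.0286 mg/L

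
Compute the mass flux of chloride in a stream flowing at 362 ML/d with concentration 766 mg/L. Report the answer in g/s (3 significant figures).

362 ML/d = 4.19 m³/s.
Mass flux = Q·C = 4.19 m³/s × 766 g/m³ = 3209 g/s.

3210 g/s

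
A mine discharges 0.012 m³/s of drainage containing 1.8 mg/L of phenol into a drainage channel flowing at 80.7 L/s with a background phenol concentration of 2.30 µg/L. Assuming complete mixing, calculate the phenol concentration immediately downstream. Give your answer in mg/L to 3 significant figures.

0.235 mg/L

80.7 L/s = 0.0807 m³/s.
2.30 µg/L = 0.0023 mg/L.
By mass balance at complete mixing, C = (0.012·1.8 + 0.0807·0.0023) / (0.012 + 0.0807) = 0.02179/0.0927 = 0.235 mg/L.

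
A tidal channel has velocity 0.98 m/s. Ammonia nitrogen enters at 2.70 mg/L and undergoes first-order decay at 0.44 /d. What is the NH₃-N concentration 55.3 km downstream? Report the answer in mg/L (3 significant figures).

Travel time t = 55.3 km / 0.98 m/s = 5.53e+04/0.98 = 5.643e+04 s = 0.6531 d.
First-order decay: C = 2.70·exp(−0.44·0.6531) = 2.70·0.7502 = 2.026 mg/L.

2.03 mg/L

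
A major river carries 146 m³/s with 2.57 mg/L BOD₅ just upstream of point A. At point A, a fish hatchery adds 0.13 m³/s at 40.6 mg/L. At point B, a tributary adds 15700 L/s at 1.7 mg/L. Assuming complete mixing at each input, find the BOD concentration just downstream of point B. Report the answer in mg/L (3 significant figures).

2.52 mg/L

After input A: C = (146·2.57 + 0.13·40.6) / 146.1 = 2.604 mg/L.
15700 L/s = 15.7 m³/s.
After input B: C = (146.1·2.604 + 15.7·1.7) / 161.8 = 2.516 mg/L.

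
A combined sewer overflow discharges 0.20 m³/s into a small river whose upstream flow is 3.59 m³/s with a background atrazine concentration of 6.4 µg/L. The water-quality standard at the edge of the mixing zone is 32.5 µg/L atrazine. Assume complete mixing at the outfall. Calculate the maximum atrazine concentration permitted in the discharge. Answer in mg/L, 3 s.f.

0.501 mg/L

6.4 µg/L = 0.0064 mg/L.
32.5 µg/L = 0.0325 mg/L.
Mass balance: 0.0325·3.79 = 0.2·Cₑ + 3.59·0.0064.
Cₑ = (0.1232 − 0.02298) / 0.2 = 0.501 mg/L.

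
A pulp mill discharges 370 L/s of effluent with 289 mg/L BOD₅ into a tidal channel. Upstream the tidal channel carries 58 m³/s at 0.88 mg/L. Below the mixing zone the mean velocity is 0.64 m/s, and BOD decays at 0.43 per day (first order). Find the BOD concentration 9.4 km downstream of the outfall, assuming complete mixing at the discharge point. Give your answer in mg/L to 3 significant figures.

2.52 mg/L

370 L/s = 0.37 m³/s.
After complete mixing, C₀ = (0.37·289 + 58·0.88) / 58.37 = 2.706 mg/L.
Travel time t = 9400 m / 0.64 m/s = 1.469e+04 s = 0.17 d.
C = 2.706·exp(−0.43·0.17) = 2.706·0.9295 = 2.516 mg/L.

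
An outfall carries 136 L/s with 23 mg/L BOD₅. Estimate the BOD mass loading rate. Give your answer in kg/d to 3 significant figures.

136 L/s = 0.136 m³/s.
Mass flux = Q·C = 0.136 m³/s × 23 g/m³ = 3.128 g/s.
= 3.128 g/s × 86.4 = 270.3 kg/d.

270 kg/d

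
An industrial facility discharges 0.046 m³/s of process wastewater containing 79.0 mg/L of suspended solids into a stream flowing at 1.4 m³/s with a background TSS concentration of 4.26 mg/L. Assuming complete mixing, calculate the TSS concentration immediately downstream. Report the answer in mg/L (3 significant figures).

By mass balance at complete mixing, C = (0.046·79 + 1.4·4.26) / (0.046 + 1.4) = 9.598/1.446 = 6.638 mg/L.

6.64 mg/L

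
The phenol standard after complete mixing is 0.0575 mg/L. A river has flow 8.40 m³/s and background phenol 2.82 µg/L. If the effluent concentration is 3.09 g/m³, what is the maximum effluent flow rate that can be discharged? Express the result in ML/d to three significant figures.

13.1 ML/d

2.82 µg/L = 0.00282 mg/L.
Mass balance at complete mixing: C_std·(Q_w + Q_r) = Q_w·C_e + Q_r·C_b.
Rearranging, Q_w = Q_r·(C_std − C_b)/(C_e − C_std) = 8.40·(0.0575 − 0.00282) / (3.09 − 0.0575) = 0.1515 m³/s.
= 13.09 ML/d.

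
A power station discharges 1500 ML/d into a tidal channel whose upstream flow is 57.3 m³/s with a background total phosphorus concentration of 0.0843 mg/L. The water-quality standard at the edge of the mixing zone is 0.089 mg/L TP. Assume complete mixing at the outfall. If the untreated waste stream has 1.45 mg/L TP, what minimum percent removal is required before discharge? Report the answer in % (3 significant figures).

1500 ML/d = 17.36 m³/s.
Mass balance: 0.089·74.66 = 17.36·Cₑ + 57.3·0.0843.
Cₑ = (6.645 − 4.83) / 17.36 = 0.1045 mg/L.
Required removal = 1 − 0.1045/1.45 = 92.79 %.

92.8 %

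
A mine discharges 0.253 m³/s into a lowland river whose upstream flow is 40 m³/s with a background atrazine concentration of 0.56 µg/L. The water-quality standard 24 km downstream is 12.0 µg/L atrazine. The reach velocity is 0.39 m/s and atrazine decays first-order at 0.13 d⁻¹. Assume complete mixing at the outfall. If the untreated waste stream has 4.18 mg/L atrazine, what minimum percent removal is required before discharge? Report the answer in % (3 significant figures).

52.0 %

0.56 µg/L = 0.00056 mg/L.
12.0 µg/L = 0.012 mg/L.
Travel time to the compliance point: t = 2.4e+04/0.39 = 6.154e+04 s = 0.7123 d; decay factor exp(−0.13·0.7123) = 0.9116.
So the concentration just after mixing may be at most 0.012/0.9116 = 0.01316 mg/L.
Mass balance: 0.01316·40.25 = 0.253·Cₑ + 40·0.00056.
Cₑ = (0.5299 − 0.0224) / 0.253 = 2.006 mg/L.
Required removal = 1 − 2.006/4.18 = 52.01 %.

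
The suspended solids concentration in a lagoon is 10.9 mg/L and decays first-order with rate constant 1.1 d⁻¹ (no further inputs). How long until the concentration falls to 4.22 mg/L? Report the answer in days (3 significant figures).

t = ln(C₀/C)/k = ln(10.9/4.22)/1.1 = 0.9489/1.1 = 0.8627 d.

0.863 d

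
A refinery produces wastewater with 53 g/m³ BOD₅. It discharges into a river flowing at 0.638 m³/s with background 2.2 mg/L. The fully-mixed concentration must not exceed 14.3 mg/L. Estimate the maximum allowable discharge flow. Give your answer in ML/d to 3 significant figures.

17.2 ML/d

Mass balance at complete mixing: C_std·(Q_w + Q_r) = Q_w·C_e + Q_r·C_b.
Rearranging, Q_w = Q_r·(C_std − C_b)/(C_e − C_std) = 0.638·(14.3 − 2.2) / (53 − 14.3) = 0.1995 m³/s.
= 17.23 ML/d.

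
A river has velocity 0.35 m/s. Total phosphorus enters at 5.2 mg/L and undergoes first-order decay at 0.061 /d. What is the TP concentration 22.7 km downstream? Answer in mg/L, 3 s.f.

Travel time t = 22.7 km / 0.35 m/s = 2.27e+04/0.35 = 6.486e+04 s = 0.7507 d.
First-order decay: C = 5.2·exp(−0.061·0.7507) = 5.2·0.9552 = 4.967 mg/L.

4.97 mg/L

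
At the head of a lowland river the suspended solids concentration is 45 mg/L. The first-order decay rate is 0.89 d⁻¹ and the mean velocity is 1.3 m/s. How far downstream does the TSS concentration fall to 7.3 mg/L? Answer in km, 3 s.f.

230 km

From C = C₀·e^(−kt), t = ln(C₀/C)/k = ln(45/7.3)/0.89 = 1.819/0.89 = 2.044 d.
Distance = v·t = 1.3 m/s × 1.766e+05 s = 2.295e+05 m = 229.5 km.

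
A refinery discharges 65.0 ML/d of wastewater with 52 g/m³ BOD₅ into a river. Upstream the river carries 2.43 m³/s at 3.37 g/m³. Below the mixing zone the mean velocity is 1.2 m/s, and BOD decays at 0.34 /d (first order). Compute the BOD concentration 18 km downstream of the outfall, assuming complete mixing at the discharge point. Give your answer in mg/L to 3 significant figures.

65.0 ML/d = 0.7523 m³/s.
After complete mixing, C₀ = (0.7523·52 + 2.43·3.37) / 3.182 = 14.87 mg/L.
Travel time t = 1.8e+04 m / 1.2 m/s = 1.5e+04 s = 0.1736 d.
C = 14.87·exp(−0.34·0.1736) = 14.87·0.9427 = 14.01 mg/L.

14.0 mg/L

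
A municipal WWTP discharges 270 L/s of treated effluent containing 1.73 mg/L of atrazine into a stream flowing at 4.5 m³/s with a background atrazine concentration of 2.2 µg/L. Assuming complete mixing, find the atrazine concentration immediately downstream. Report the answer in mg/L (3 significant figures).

270 L/s = 0.27 m³/s.
2.2 µg/L = 0.0022 mg/L.
Conservation of mass across the mixing zone: C = (0.27·1.73 + 4.5·0.0022) / (0.27 + 4.5) = 0.477/4.77 = 0.1 mg/L.

0.100 mg/L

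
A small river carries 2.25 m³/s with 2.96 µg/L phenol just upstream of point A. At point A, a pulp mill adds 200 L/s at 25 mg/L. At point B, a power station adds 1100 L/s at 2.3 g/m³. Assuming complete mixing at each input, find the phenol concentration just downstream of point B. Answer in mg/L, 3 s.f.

2.12 mg/L

2.96 µg/L = 0.00296 mg/L.
200 L/s = 0.2 m³/s.
After input A: C = (2.25·0.00296 + 0.2·25) / 2.45 = 2.044 mg/L.
1100 L/s = 1.1 m³/s.
After input B: C = (2.45·2.044 + 1.1·2.3) / 3.55 = 2.123 mg/L.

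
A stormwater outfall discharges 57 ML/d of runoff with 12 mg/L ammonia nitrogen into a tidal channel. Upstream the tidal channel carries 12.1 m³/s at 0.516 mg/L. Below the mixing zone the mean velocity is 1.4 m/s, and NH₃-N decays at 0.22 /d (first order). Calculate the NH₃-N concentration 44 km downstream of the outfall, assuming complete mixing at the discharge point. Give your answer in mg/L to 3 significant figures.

57 ML/d = 0.6597 m³/s.
After complete mixing, C₀ = (0.6597·12 + 12.1·0.516) / 12.76 = 1.11 mg/L.
Travel time t = 4.4e+04 m / 1.4 m/s = 3.143e+04 s = 0.3638 d.
C = 1.11·exp(−0.22·0.3638) = 1.11·0.9231 = 1.024 mg/L.

1.02 mg/L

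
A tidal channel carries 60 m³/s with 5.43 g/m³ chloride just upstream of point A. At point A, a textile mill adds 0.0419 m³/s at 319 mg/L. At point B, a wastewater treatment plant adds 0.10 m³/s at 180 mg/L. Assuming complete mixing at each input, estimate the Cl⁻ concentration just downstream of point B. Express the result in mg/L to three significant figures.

After input A: C = (60·5.43 + 0.0419·319) / 60.04 = 5.649 mg/L.
After input B: C = (60.04·5.649 + 0.1·180) / 60.14 = 5.939 mg/L.

5.94 mg/L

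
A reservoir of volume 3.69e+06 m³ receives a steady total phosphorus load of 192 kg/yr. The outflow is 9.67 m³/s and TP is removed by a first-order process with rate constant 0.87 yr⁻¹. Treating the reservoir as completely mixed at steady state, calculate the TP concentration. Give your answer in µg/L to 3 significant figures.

0.623 µg/L

Outflow Q = 9.67 m³/s × 3.156e+07 s/yr = 3.052e+08 m³/yr.
Steady-state CSTR mass balance: W = Q·C + k·V·C, so C = W/(Q + kV).
Q + kV = 3.052e+08 + 0.87·3.69e+06 = 3.084e+08 m³/yr.
C = 192/3.084e+08 = 6.226e-07 kg/m³ = 0.0006226 mg/L = 0.6226 µg/L.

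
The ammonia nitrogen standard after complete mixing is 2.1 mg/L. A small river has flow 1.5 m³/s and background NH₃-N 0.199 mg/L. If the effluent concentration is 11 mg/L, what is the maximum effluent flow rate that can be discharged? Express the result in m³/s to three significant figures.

Mass balance at complete mixing: C_std·(Q_w + Q_r) = Q_w·C_e + Q_r·C_b.
Rearranging, Q_w = Q_r·(C_std − C_b)/(C_e − C_std) = 1.5·(2.1 − 0.199) / (11 − 2.1) = 0.3204 m³/s.

0.320 m³/s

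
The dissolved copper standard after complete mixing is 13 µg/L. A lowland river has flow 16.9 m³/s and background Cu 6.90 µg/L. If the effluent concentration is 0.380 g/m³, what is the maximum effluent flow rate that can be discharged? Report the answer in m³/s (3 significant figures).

0.281 m³/s

6.90 µg/L = 0.0069 mg/L.
13 µg/L = 0.013 mg/L.
Mass balance at complete mixing: C_std·(Q_w + Q_r) = Q_w·C_e + Q_r·C_b.
Rearranging, Q_w = Q_r·(C_std − C_b)/(C_e − C_std) = 16.9·(0.013 − 0.0069) / (0.38 − 0.013) = 0.2809 m³/s.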